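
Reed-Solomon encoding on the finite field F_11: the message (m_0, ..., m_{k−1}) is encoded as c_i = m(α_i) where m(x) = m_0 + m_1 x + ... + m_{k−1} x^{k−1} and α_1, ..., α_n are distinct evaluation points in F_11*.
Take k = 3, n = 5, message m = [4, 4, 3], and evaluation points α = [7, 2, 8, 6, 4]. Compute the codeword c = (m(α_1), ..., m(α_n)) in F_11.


c = [3, 2, 8, 4, 2]

Message polynomial: m(x) = 4 + 4·x + 3·x^2 (mod 11).
For each evaluation point α_i, compute m(α_i) mod 11:
  α_1 = 7: Horner steps 3 → 3 → 3, so m(7) = 3.
  α_2 = 2: Horner steps 3 → 10 → 2, so m(2) = 2.
  α_3 = 8: Horner steps 3 → 6 → 8, so m(8) = 8.
  α_4 = 6: Horner steps 3 → 0 → 4, so m(6) = 4.
  α_5 = 4: Horner steps 3 → 5 → 2, so m(4) = 2.
Codeword c = [3, 2, 8, 4, 2] ∈ F_11^5.


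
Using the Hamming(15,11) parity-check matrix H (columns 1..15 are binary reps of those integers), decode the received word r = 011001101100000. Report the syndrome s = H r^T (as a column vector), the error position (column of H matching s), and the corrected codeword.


s = (0, 0, 1, 1)^T, error position = 3, corrected codeword c = 010001101100000

Compute s = H r^T mod 2 one row at a time:
  s_1 = 0 + 1 + 1 + 0 + 0 + 0 + 0 + 0 = 2 ≡ 0 (mod 2).
  s_2 = 0 + 0 + 1 + 1 + 0 + 0 + 0 + 0 = 2 ≡ 0 (mod 2).
  s_3 = 1 + 1 + 1 + 1 + 1 + 0 + 0 + 0 = 5 ≡ 1 (mod 2).
  s_4 = 0 + 1 + 0 + 1 + 1 + 0 + 0 + 0 = 3 ≡ 1 (mod 2).
s = (0, 0, 1, 1)^T — this equals column 3 of H (binary 0011), so error is at position 3.
Correct: flip bit 3 of r = 011001101100000 to get c = 010001101100000.


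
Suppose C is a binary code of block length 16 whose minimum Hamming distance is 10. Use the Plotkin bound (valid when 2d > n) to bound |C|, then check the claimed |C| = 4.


Plotkin bound M ≤ 4; given |C| = 4 ≤ bound (satisfied).

Check applicability: 2d = 20, n = 16.
2d − n = 4 > 0, so Plotkin applies.
Compute d/(2d−n) = 10/4 ≈ 2.5000.
⌊d/(2d−n)⌋ = 2.
Plotkin bound: M ≤ 2·2 = 4.
Given |C| = 4, check: satisfied.
This |C| is at the Plotkin bound.


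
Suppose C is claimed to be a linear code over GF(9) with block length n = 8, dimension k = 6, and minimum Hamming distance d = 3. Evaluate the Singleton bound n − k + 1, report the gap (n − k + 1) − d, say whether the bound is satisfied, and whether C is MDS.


Singleton RHS = n − k + 1 = 3, slack = 0, bound satisfied, MDS.

Singleton bound: d ≤ n − k + 1.
Here n = 8, k = 6, so n − k + 1 = 3.
Given d = 3, check d ≤ 3: YES.
Slack = (n − k + 1) − d = 0.
The code is MDS (slack = 0).
Description: the claimed parameters are [8, 6, 3]_9; such a code would be MDS (meets Singleton bound).


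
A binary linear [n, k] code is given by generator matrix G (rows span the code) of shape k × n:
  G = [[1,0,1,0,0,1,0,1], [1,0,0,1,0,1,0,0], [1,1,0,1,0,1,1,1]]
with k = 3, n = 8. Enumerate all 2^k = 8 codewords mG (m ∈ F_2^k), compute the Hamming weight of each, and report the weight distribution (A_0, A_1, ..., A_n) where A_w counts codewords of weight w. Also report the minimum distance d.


Weight distribution: A_0 = 1, A_3 = 3, A_4 = 2, A_5 = 1, A_6 = 1. Minimum distance d = 3.

Enumerate all 2^3 = 8 messages m ∈ F_2^3.
For each, compute codeword c = mG in F_2^8, then tally its weight.
  m = 000 → c = 00000000, weight = 0.
  m = 100 → c = 10100101, weight = 4.
  m = 010 → c = 10010100, weight = 3.
  m = 110 → c = 00110001, weight = 3.
  m = 001 → c = 11010111, weight = 6.
  m = 101 → c = 01110010, weight = 4.
  m = 011 → c = 01000011, weight = 3.
  m = 111 → c = 11100110, weight = 5.
Tally weights:
  weight 0: 1 codewords.
  weight 3: 3 codewords.
  weight 4: 2 codewords.
  weight 5: 1 codewords.
  weight 6: 1 codewords.
Minimum distance d = smallest w > 0 with A_w > 0 = 3.
Sanity: Σ A_w = 8 = 2^3 = 8 ✓.


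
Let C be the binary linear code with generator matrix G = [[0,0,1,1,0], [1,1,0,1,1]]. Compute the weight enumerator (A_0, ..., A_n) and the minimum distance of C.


Weight distribution: A_0 = 1, A_2 = 1, A_4 = 2. Minimum distance d = 2.

Enumerate all 2^2 = 4 messages m ∈ F_2^2.
For each, compute codeword c = mG in F_2^5, then tally its weight.
  m = 00 → c = 00000, weight = 0.
  m = 10 → c = 00110, weight = 2.
  m = 01 → c = 11011, weight = 4.
  m = 11 → c = 11101, weight = 4.
Tally weights:
  weight 0: 1 codewords.
  weight 2: 1 codewords.
  weight 4: 2 codewords.
Minimum distance d = smallest w > 0 with A_w > 0 = 2.
Sanity: Σ A_w = 4 = 2^2 = 4 ✓.


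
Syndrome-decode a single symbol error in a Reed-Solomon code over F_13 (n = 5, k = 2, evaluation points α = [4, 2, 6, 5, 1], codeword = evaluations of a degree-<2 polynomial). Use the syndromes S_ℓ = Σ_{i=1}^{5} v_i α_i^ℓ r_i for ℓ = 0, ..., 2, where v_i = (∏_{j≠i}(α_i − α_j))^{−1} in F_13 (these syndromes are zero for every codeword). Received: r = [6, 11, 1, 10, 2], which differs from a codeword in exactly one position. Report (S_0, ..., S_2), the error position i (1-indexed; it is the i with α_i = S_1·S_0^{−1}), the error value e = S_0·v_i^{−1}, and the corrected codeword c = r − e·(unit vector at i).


S = (1, 1, 1), error at position 5, error magnitude e = 8, c = [6, 11, 1, 10, 7].

Step 1: column multipliers v_i = (∏_{j≠i}(α_i − α_j))^{−1} mod 13.
  i = 1 (α = 4): (4−2)(4−6)(4−5)(4−1) = 2·(−2)·(−1)·3 = 12 ≡ 12, so v_1 = 12^{−1} = 12 (mod 13).
  i = 2 (α = 2): (2−4)(2−6)(2−5)(2−1) = (−2)·(−4)·(−3)·1 = −24 ≡ 2, so v_2 = 2^{−1} = 7 (mod 13).
  i = 3 (α = 6): (6−4)(6−2)(6−5)(6−1) = 2·4·1·5 = 40 ≡ 1, so v_3 = 1^{−1} = 1 (mod 13).
  i = 4 (α = 5): (5−4)(5−2)(5−6)(5−1) = 1·3·(−1)·4 = −12 ≡ 1, so v_4 = 1^{−1} = 1 (mod 13).
  i = 5 (α = 1): (1−4)(1−2)(1−6)(1−5) = (−3)·(−1)·(−5)·(−4) = 60 ≡ 8, so v_5 = 8^{−1} = 5 (mod 13).
  v = [12, 7, 1, 1, 5].
Step 2: syndromes of r = [6, 11, 1, 10, 2] (all sums mod 13).
  S_0 = Σ v_i r_i = 12·6 + 7·11 + 1·1 + 1·10 + 5·2 = 170 ≡ 1.
  S_1 = Σ v_i α_i r_i = 12·4·6 + 7·2·11 + 1·6·1 + 1·5·10 + 5·1·2 = 508 ≡ 1.
  α_i^2 mod 13 = [3, 4, 10, 12, 1].
  S_2 = Σ v_i α_i^2 r_i = 12·3·6 + 7·4·11 + 1·10·1 + 1·12·10 + 5·1·2 = 664 ≡ 1.
  S = (1, 1, 1) ≠ 0, so r is not a codeword (an error is present).
Step 3: locate the error. For a single error e at position i, S_ℓ = v_i·e·α_i^ℓ, so α_err = S_1/S_0.
  S_0^{−1} = 1^{−1} = 1 (mod 13), so α_err = 1·1 = 1 ≡ 1 = α_5. Error position i = 5.
  Consistency check: S_2/S_1 = 1·1 = 1 ≡ 1 = α_err ✓ (single-error assumption holds).
Step 4: error magnitude e = S_0/v_5 = S_0·∏_{j≠5}(α_5 − α_j) = 1·8 = 8 ≡ 8 (mod 13).
Step 5: correct position 5: c_5 = r_5 − e = 2 − 8 ≡ 7 (mod 13). Hence c = [6, 11, 1, 10, 7].
  Check: interpolating c through the α_i gives m(x) = 3 + 4·x (degree < 2) with m(α_i) = c_i for every i, so c is indeed a codeword.


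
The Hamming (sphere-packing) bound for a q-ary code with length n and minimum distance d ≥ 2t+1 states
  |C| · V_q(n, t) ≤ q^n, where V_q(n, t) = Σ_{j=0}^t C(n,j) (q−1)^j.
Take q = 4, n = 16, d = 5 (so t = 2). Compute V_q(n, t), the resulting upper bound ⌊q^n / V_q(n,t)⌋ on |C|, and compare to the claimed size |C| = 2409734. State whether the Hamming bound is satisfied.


V_q(n, t) = 1129, q^n = 4294967296, Hamming bound = 3804222, |C| = 2409734 ≤ bound (satisfied).

Step 1: Compute V_q(n, t) = Σ_{j=0}^2 C(n, j) (q−1)^j.
  j = 0: C(16,0)·(3)^0 = 1·1 = 1.
  j = 1: C(16,1)·(3)^1 = 16·3 = 48.
  j = 2: C(16,2)·(3)^2 = 120·9 = 1080.
  V_q(n, t) = 1 + 48 + 1080 = 1129.
Step 2: q^n = 4^16 = 4294967296.
Step 3: Hamming bound ⌊q^n / V_q(n,t)⌋ = ⌊4294967296/1129⌋ = 3804222.
Step 4: Compare |C| = 2409734 to 3804222: satisfied.
The claimed |C| lies below the Hamming bound.


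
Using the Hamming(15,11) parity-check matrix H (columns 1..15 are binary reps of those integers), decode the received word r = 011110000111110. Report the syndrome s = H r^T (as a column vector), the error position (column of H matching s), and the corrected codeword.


s = (1, 1, 1, 0)^T, error position = 14, corrected codeword c = 011110000111100

Compute s = H r^T mod 2 one row at a time:
  s_1 = 0 + 0 + 1 + 1 + 1 + 1 + 1 + 0 = 5 ≡ 1 (mod 2).
  s_2 = 1 + 1 + 0 + 0 + 1 + 1 + 1 + 0 = 5 ≡ 1 (mod 2).
  s_3 = 1 + 1 + 0 + 0 + 1 + 1 + 1 + 0 = 5 ≡ 1 (mod 2).
  s_4 = 0 + 1 + 1 + 0 + 0 + 1 + 1 + 0 = 4 ≡ 0 (mod 2).
s = (1, 1, 1, 0)^T — this equals column 14 of H (binary 1110), so error is at position 14.
Correct: flip bit 14 of r = 011110000111110 to get c = 011110000111100.


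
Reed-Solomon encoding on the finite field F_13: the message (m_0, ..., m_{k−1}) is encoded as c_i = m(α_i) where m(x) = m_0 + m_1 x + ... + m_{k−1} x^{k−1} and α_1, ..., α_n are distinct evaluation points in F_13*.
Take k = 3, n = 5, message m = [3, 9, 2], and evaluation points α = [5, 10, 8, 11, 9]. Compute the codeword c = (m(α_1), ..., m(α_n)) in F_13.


c = [7, 7, 8, 6, 12]

Message polynomial: m(x) = 3 + 9·x + 2·x^2 (mod 13).
For each evaluation point α_i, compute m(α_i) mod 13:
  α_1 = 5: Horner steps 2 → 6 → 7, so m(5) = 7.
  α_2 = 10: Horner steps 2 → 3 → 7, so m(10) = 7.
  α_3 = 8: Horner steps 2 → 12 → 8, so m(8) = 8.
  α_4 = 11: Horner steps 2 → 5 → 6, so m(11) = 6.
  α_5 = 9: Horner steps 2 → 1 → 12, so m(9) = 12.
Codeword c = [7, 7, 8, 6, 12] ∈ F_13^5.


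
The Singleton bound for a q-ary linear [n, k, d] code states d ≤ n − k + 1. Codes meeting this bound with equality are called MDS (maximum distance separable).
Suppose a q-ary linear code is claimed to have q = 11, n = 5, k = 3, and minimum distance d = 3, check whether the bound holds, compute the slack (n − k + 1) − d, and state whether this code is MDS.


Singleton RHS = n − k + 1 = 3, slack = 0, bound satisfied, MDS.

Singleton bound: d ≤ n − k + 1.
Here n = 5, k = 3, so n − k + 1 = 3.
Given d = 3, check d ≤ 3: YES.
Slack = (n − k + 1) − d = 0.
The code is MDS (slack = 0).
Description: the claimed parameters are [5, 3, 3]_11; such a code would be MDS (meets Singleton bound).


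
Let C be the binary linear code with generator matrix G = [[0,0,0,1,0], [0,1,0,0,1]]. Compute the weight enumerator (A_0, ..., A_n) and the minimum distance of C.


Weight distribution: A_0 = 1, A_1 = 1, A_2 = 1, A_3 = 1. Minimum distance d = 1.

Enumerate all 2^2 = 4 messages m ∈ F_2^2.
For each, compute codeword c = mG in F_2^5, then tally its weight.
  m = 00 → c = 00000, weight = 0.
  m = 10 → c = 00010, weight = 1.
  m = 01 → c = 01001, weight = 2.
  m = 11 → c = 01011, weight = 3.
Tally weights:
  weight 0: 1 codewords.
  weight 1: 1 codewords.
  weight 2: 1 codewords.
  weight 3: 1 codewords.
Minimum distance d = smallest w > 0 with A_w > 0 = 1.
Sanity: Σ A_w = 4 = 2^2 = 4 ✓.


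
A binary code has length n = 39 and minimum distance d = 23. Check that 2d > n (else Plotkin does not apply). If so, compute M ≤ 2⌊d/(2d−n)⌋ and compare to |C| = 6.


Plotkin bound M ≤ 6; given |C| = 6 ≤ bound (satisfied).

Check applicability: 2d = 46, n = 39.
2d − n = 7 > 0, so Plotkin applies.
Compute d/(2d−n) = 23/7 ≈ 3.2857.
⌊d/(2d−n)⌋ = 3.
Plotkin bound: M ≤ 2·3 = 6.
Given |C| = 6, check: satisfied.
This |C| is at the Plotkin bound.


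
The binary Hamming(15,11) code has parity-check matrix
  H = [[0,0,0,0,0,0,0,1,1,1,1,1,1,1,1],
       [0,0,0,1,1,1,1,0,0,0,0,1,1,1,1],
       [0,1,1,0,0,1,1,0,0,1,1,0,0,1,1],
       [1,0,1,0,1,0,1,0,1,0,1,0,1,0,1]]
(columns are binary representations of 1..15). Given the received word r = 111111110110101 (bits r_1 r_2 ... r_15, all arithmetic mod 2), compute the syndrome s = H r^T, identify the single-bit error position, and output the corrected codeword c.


s = (1, 0, 1, 1)^T, error position = 11, corrected codeword c = 111111110100101

Compute s = H r^T mod 2 one row at a time:
  s_1 = 1 + 0 + 1 + 1 + 0 + 1 + 0 + 1 = 5 ≡ 1 (mod 2).
  s_2 = 1 + 1 + 1 + 1 + 0 + 1 + 0 + 1 = 6 ≡ 0 (mod 2).
  s_3 = 1 + 1 + 1 + 1 + 1 + 1 + 0 + 1 = 7 ≡ 1 (mod 2).
  s_4 = 1 + 1 + 1 + 1 + 0 + 1 + 1 + 1 = 7 ≡ 1 (mod 2).
s = (1, 0, 1, 1)^T — this equals column 11 of H (binary 1011), so error is at position 11.
Correct: flip bit 11 of r = 111111110110101 to get c = 111111110100101.


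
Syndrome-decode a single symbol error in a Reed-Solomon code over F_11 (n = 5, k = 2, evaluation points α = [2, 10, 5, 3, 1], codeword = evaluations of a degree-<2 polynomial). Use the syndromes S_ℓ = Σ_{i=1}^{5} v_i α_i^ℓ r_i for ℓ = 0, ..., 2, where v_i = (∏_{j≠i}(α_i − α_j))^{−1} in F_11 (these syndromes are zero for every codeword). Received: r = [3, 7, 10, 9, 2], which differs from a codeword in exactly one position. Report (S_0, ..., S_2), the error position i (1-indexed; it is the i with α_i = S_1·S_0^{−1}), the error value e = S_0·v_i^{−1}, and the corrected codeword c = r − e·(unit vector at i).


S = (10, 10, 10), error at position 5, error magnitude e = 5, c = [3, 7, 10, 9, 8].

Step 1: column multipliers v_i = (∏_{j≠i}(α_i − α_j))^{−1} mod 11.
  i = 1 (α = 2): (2−10)(2−5)(2−3)(2−1) = (−8)·(−3)·(−1)·1 = −24 ≡ 9, so v_1 = 9^{−1} = 5 (mod 11).
  i = 2 (α = 10): (10−2)(10−5)(10−3)(10−1) = 8·5·7·9 = 2520 ≡ 1, so v_2 = 1^{−1} = 1 (mod 11).
  i = 3 (α = 5): (5−2)(5−10)(5−3)(5−1) = 3·(−5)·2·4 = −120 ≡ 1, so v_3 = 1^{−1} = 1 (mod 11).
  i = 4 (α = 3): (3−2)(3−10)(3−5)(3−1) = 1·(−7)·(−2)·2 = 28 ≡ 6, so v_4 = 6^{−1} = 2 (mod 11).
  i = 5 (α = 1): (1−2)(1−10)(1−5)(1−3) = (−1)·(−9)·(−4)·(−2) = 72 ≡ 6, so v_5 = 6^{−1} = 2 (mod 11).
  v = [5, 1, 1, 2, 2].
Step 2: syndromes of r = [3, 7, 10, 9, 2] (all sums mod 11).
  S_0 = Σ v_i r_i = 5·3 + 1·7 + 1·10 + 2·9 + 2·2 = 54 ≡ 10.
  S_1 = Σ v_i α_i r_i = 5·2·3 + 1·10·7 + 1·5·10 + 2·3·9 + 2·1·2 = 208 ≡ 10.
  α_i^2 mod 11 = [4, 1, 3, 9, 1].
  S_2 = Σ v_i α_i^2 r_i = 5·4·3 + 1·1·7 + 1·3·10 + 2·9·9 + 2·1·2 = 263 ≡ 10.
  S = (10, 10, 10) ≠ 0, so r is not a codeword (an error is present).
Step 3: locate the error. For a single error e at position i, S_ℓ = v_i·e·α_i^ℓ, so α_err = S_1/S_0.
  S_0^{−1} = 10^{−1} = 10 (mod 11), so α_err = 10·10 = 100 ≡ 1 = α_5. Error position i = 5.
  Consistency check: S_2/S_1 = 10·10 = 100 ≡ 1 = α_err ✓ (single-error assumption holds).
Step 4: error magnitude e = S_0/v_5 = S_0·∏_{j≠5}(α_5 − α_j) = 10·6 = 60 ≡ 5 (mod 11).
Step 5: correct position 5: c_5 = r_5 − e = 2 − 5 ≡ 8 (mod 11). Hence c = [3, 7, 10, 9, 8].
  Check: interpolating c through the α_i gives m(x) = 2 + 6·x (degree < 2) with m(α_i) = c_i for every i, so c is indeed a codeword.


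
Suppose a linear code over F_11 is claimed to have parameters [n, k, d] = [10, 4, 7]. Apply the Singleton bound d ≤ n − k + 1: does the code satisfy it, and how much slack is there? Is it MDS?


Singleton RHS = n − k + 1 = 7, slack = 0, bound satisfied, MDS.

Singleton bound: d ≤ n − k + 1.
Here n = 10, k = 4, so n − k + 1 = 7.
Given d = 7, check d ≤ 7: YES.
Slack = (n − k + 1) − d = 0.
The code is MDS (slack = 0).
Description: the claimed parameters are [10, 4, 7]_11; such a code would be MDS (meets Singleton bound).


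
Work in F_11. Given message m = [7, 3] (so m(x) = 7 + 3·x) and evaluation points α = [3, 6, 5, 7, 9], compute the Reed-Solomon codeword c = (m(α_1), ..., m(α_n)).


c = [5, 3, 0, 6, 1]

Message polynomial: m(x) = 7 + 3·x (mod 11).
For each evaluation point α_i, compute m(α_i) mod 11:
  α_1 = 3: Horner steps 3 → 5, so m(3) = 5.
  α_2 = 6: Horner steps 3 → 3, so m(6) = 3.
  α_3 = 5: Horner steps 3 → 0, so m(5) = 0.
  α_4 = 7: Horner steps 3 → 6, so m(7) = 6.
  α_5 = 9: Horner steps 3 → 1, so m(9) = 1.
Codeword c = [5, 3, 0, 6, 1] ∈ F_11^5.


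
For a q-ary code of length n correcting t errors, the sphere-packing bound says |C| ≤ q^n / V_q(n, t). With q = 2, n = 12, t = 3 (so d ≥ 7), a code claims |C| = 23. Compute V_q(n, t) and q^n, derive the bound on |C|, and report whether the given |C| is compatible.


V_q(n, t) = 299, q^n = 4096, Hamming bound = 13, |C| = 23 > bound (violated).

Step 1: Compute V_q(n, t) = Σ_{j=0}^3 C(n, j) (q−1)^j.
  j = 0: C(12,0)·(1)^0 = 1·1 = 1.
  j = 1: C(12,1)·(1)^1 = 12·1 = 12.
  j = 2: C(12,2)·(1)^2 = 66·1 = 66.
  j = 3: C(12,3)·(1)^3 = 220·1 = 220.
  V_q(n, t) = 1 + 12 + 66 + 220 = 299.
Step 2: q^n = 2^12 = 4096.
Step 3: Hamming bound ⌊q^n / V_q(n,t)⌋ = ⌊4096/299⌋ = 13.
Step 4: Compare |C| = 23 to 13: violated.
The claimed |C| lies above the Hamming bound, so no 2-ary code of length 12 with d ≥ 7 can have 23 codewords.


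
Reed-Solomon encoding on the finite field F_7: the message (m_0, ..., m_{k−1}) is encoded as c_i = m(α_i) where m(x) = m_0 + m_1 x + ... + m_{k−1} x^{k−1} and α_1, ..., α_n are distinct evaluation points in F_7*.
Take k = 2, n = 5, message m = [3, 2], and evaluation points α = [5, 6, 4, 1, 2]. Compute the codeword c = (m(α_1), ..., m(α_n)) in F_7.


c = [6, 1, 4, 5, 0]

Message polynomial: m(x) = 3 + 2·x (mod 7).
For each evaluation point α_i, compute m(α_i) mod 7:
  α_1 = 5: Horner steps 2 → 6, so m(5) = 6.
  α_2 = 6: Horner steps 2 → 1, so m(6) = 1.
  α_3 = 4: Horner steps 2 → 4, so m(4) = 4.
  α_4 = 1: Horner steps 2 → 5, so m(1) = 5.
  α_5 = 2: Horner steps 2 → 0, so m(2) = 0.
Codeword c = [6, 1, 4, 5, 0] ∈ F_7^5.


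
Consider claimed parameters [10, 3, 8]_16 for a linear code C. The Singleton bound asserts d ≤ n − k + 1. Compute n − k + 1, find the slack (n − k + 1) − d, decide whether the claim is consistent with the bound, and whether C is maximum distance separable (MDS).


Singleton RHS = n − k + 1 = 8, slack = 0, bound satisfied, MDS.

Singleton bound: d ≤ n − k + 1.
Here n = 10, k = 3, so n − k + 1 = 8.
Given d = 8, check d ≤ 8: YES.
Slack = (n − k + 1) − d = 0.
The code is MDS (slack = 0).
Description: the claimed parameters are [10, 3, 8]_16; such a code would be MDS (meets Singleton bound).


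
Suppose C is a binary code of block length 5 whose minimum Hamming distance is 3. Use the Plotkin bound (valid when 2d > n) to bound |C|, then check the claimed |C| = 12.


Plotkin bound M ≤ 6; given |C| = 12 > bound (violated).

Check applicability: 2d = 6, n = 5.
2d − n = 1 > 0, so Plotkin applies.
Compute d/(2d−n) = 3/1 ≈ 3.0000.
⌊d/(2d−n)⌋ = 3.
Plotkin bound: M ≤ 2·3 = 6.
Given |C| = 12, check: VIOLATED.
This |C| is above the Plotkin bound, so no binary code with n = 5, d = 3 and 12 codewords exists.


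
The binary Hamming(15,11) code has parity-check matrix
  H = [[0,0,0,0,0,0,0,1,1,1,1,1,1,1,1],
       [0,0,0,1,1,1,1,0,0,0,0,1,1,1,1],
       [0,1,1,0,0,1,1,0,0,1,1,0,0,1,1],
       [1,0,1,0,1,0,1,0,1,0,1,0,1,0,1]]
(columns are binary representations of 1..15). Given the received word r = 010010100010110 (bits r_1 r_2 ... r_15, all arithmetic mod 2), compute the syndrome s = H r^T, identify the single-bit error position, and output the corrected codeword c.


s = (1, 0, 0, 0)^T, error position = 8, corrected codeword c = 010010110010110

Compute s = H r^T mod 2 one row at a time:
  s_1 = 0 + 0 + 0 + 1 + 0 + 1 + 1 + 0 = 3 ≡ 1 (mod 2).
  s_2 = 0 + 1 + 0 + 1 + 0 + 1 + 1 + 0 = 4 ≡ 0 (mod 2).
  s_3 = 1 + 0 + 0 + 1 + 0 + 1 + 1 + 0 = 4 ≡ 0 (mod 2).
  s_4 = 0 + 0 + 1 + 1 + 0 + 1 + 1 + 0 = 4 ≡ 0 (mod 2).
s = (1, 0, 0, 0)^T — this equals column 8 of H (binary 1000), so error is at position 8.
Correct: flip bit 8 of r = 010010100010110 to get c = 010010110010110.


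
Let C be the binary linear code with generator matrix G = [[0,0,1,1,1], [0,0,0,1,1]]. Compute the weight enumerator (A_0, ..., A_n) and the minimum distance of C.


Weight distribution: A_0 = 1, A_1 = 1, A_2 = 1, A_3 = 1. Minimum distance d = 1.

Enumerate all 2^2 = 4 messages m ∈ F_2^2.
For each, compute codeword c = mG in F_2^5, then tally its weight.
  m = 00 → c = 00000, weight = 0.
  m = 10 → c = 00111, weight = 3.
  m = 01 → c = 00011, weight = 2.
  m = 11 → c = 00100, weight = 1.
Tally weights:
  weight 0: 1 codewords.
  weight 1: 1 codewords.
  weight 2: 1 codewords.
  weight 3: 1 codewords.
Minimum distance d = smallest w > 0 with A_w > 0 = 1.
Sanity: Σ A_w = 4 = 2^2 = 4 ✓.


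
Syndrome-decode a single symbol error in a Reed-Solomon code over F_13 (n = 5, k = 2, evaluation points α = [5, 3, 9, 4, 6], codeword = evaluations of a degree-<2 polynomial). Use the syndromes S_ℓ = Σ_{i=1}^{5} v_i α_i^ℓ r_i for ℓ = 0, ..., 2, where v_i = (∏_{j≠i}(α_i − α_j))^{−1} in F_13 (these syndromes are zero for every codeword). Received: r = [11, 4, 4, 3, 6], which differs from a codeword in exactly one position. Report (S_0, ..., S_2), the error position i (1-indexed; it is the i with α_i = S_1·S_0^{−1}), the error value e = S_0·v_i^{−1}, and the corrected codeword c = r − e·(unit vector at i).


S = (10, 4, 12), error at position 2, error magnitude e = 9, c = [11, 8, 4, 3, 6].

Step 1: column multipliers v_i = (∏_{j≠i}(α_i − α_j))^{−1} mod 13.
  i = 1 (α = 5): (5−3)(5−9)(5−4)(5−6) = 2·(−4)·1·(−1) = 8 ≡ 8, so v_1 = 8^{−1} = 5 (mod 13).
  i = 2 (α = 3): (3−5)(3−9)(3−4)(3−6) = (−2)·(−6)·(−1)·(−3) = 36 ≡ 10, so v_2 = 10^{−1} = 4 (mod 13).
  i = 3 (α = 9): (9−5)(9−3)(9−4)(9−6) = 4·6·5·3 = 360 ≡ 9, so v_3 = 9^{−1} = 3 (mod 13).
  i = 4 (α = 4): (4−5)(4−3)(4−9)(4−6) = (−1)·1·(−5)·(−2) = −10 ≡ 3, so v_4 = 3^{−1} = 9 (mod 13).
  i = 5 (α = 6): (6−5)(6−3)(6−9)(6−4) = 1·3·(−3)·2 = −18 ≡ 8, so v_5 = 8^{−1} = 5 (mod 13).
  v = [5, 4, 3, 9, 5].
Step 2: syndromes of r = [11, 4, 4, 3, 6] (all sums mod 13).
  S_0 = Σ v_i r_i = 5·11 + 4·4 + 3·4 + 9·3 + 5·6 = 140 ≡ 10.
  S_1 = Σ v_i α_i r_i = 5·5·11 + 4·3·4 + 3·9·4 + 9·4·3 + 5·6·6 = 719 ≡ 4.
  α_i^2 mod 13 = [12, 9, 3, 3, 10].
  S_2 = Σ v_i α_i^2 r_i = 5·12·11 + 4·9·4 + 3·3·4 + 9·3·3 + 5·10·6 = 1221 ≡ 12.
  S = (10, 4, 12) ≠ 0, so r is not a codeword (an error is present).
Step 3: locate the error. For a single error e at position i, S_ℓ = v_i·e·α_i^ℓ, so α_err = S_1/S_0.
  S_0^{−1} = 10^{−1} = 4 (mod 13), so α_err = 4·4 = 16 ≡ 3 = α_2. Error position i = 2.
  Consistency check: S_2/S_1 = 12·10 = 120 ≡ 3 = α_err ✓ (single-error assumption holds).
Step 4: error magnitude e = S_0/v_2 = S_0·∏_{j≠2}(α_2 − α_j) = 10·10 = 100 ≡ 9 (mod 13).
Step 5: correct position 2: c_2 = r_2 − e = 4 − 9 ≡ 8 (mod 13). Hence c = [11, 8, 4, 3, 6].
  Check: interpolating c through the α_i gives m(x) = 10 + 8·x (degree < 2) with m(α_i) = c_i for every i, so c is indeed a codeword.


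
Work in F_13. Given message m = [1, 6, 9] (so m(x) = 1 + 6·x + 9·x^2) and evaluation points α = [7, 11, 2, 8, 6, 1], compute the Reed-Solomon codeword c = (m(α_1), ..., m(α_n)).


c = [3, 12, 10, 1, 10, 3]

Message polynomial: m(x) = 1 + 6·x + 9·x^2 (mod 13).
For each evaluation point α_i, compute m(α_i) mod 13:
  α_1 = 7: Horner steps 9 → 4 → 3, so m(7) = 3.
  α_2 = 11: Horner steps 9 → 1 → 12, so m(11) = 12.
  α_3 = 2: Horner steps 9 → 11 → 10, so m(2) = 10.
  α_4 = 8: Horner steps 9 → 0 → 1, so m(8) = 1.
  α_5 = 6: Horner steps 9 → 8 → 10, so m(6) = 10.
  α_6 = 1: Horner steps 9 → 2 → 3, so m(1) = 3.
Codeword c = [3, 12, 10, 1, 10, 3] ∈ F_13^6.


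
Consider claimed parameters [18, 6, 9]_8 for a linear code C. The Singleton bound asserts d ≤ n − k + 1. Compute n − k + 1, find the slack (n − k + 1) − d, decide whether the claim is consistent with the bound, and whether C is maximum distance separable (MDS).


Singleton RHS = n − k + 1 = 13, slack = 4, bound satisfied, not MDS.

Singleton bound: d ≤ n − k + 1.
Here n = 18, k = 6, so n − k + 1 = 13.
Given d = 9, check d ≤ 13: YES.
Slack = (n − k + 1) − d = 4.
The code is NOT MDS (slack = 4 > 0).
Description: the claimed parameters are [18, 6, 9]_8; such a code would be non-MDS.


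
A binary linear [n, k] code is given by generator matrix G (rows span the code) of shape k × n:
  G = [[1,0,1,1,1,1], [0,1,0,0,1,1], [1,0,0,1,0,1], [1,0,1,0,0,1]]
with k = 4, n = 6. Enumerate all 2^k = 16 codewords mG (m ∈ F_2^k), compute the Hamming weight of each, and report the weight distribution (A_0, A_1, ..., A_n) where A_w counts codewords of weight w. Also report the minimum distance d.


Weight distribution: A_0 = 1, A_2 = 4, A_3 = 6, A_4 = 3, A_5 = 2. Minimum distance d = 2.

Enumerate all 2^4 = 16 messages m ∈ F_2^4.
For each, compute codeword c = mG in F_2^6, then tally its weight.
  m = 0000 → c = 000000, weight = 0.
  m = 1000 → c = 101111, weight = 5.
  m = 0100 → c = 010011, weight = 3.
  m = 1100 → c = 111100, weight = 4.
  m = 0010 → c = 100101, weight = 3.
  m = 1010 → c = 001010, weight = 2.
  m = 0110 → c = 110110, weight = 4.
  m = 1110 → c = 011001, weight = 3.
  m = 0001 → c = 101001, weight = 3.
  m = 1001 → c = 000110, weight = 2.
  m = 0101 → c = 111010, weight = 4.
  m = 1101 → c = 010101, weight = 3.
  m = 0011 → c = 001100, weight = 2.
  m = 1011 → c = 100011, weight = 3.
  m = 0111 → c = 011111, weight = 5.
  m = 1111 → c = 110000, weight = 2.
Tally weights:
  weight 0: 1 codewords.
  weight 2: 4 codewords.
  weight 3: 6 codewords.
  weight 4: 3 codewords.
  weight 5: 2 codewords.
Minimum distance d = smallest w > 0 with A_w > 0 = 2.
Sanity: Σ A_w = 16 = 2^4 = 16 ✓.


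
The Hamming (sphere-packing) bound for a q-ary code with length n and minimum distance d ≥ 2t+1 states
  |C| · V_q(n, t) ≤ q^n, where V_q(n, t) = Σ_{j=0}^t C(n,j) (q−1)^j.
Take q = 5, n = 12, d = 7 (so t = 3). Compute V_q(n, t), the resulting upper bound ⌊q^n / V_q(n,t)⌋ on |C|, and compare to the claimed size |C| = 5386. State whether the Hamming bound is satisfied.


V_q(n, t) = 15185, q^n = 244140625, Hamming bound = 16077, |C| = 5386 ≤ bound (satisfied).

Step 1: Compute V_q(n, t) = Σ_{j=0}^3 C(n, j) (q−1)^j.
  j = 0: C(12,0)·(4)^0 = 1·1 = 1.
  j = 1: C(12,1)·(4)^1 = 12·4 = 48.
  j = 2: C(12,2)·(4)^2 = 66·16 = 1056.
  j = 3: C(12,3)·(4)^3 = 220·64 = 14080.
  V_q(n, t) = 1 + 48 + 1056 + 14080 = 15185.
Step 2: q^n = 5^12 = 244140625.
Step 3: Hamming bound ⌊q^n / V_q(n,t)⌋ = ⌊244140625/15185⌋ = 16077.
Step 4: Compare |C| = 5386 to 16077: satisfied.
The claimed |C| lies below the Hamming bound.


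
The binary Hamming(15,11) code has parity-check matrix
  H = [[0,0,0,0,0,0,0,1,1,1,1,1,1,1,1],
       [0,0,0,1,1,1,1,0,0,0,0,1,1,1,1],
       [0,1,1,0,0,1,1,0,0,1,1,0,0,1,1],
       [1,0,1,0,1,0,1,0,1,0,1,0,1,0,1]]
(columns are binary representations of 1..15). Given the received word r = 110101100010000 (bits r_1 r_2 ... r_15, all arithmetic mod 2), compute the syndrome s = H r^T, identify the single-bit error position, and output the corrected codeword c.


s = (1, 1, 0, 1)^T, error position = 13, corrected codeword c = 110101100010100

Compute s = H r^T mod 2 one row at a time:
  s_1 = 0 + 0 + 0 + 1 + 0 + 0 + 0 + 0 = 1 ≡ 1 (mod 2).
  s_2 = 1 + 0 + 1 + 1 + 0 + 0 + 0 + 0 = 3 ≡ 1 (mod 2).
  s_3 = 1 + 0 + 1 + 1 + 0 + 1 + 0 + 0 = 4 ≡ 0 (mod 2).
  s_4 = 1 + 0 + 0 + 1 + 0 + 1 + 0 + 0 = 3 ≡ 1 (mod 2).
s = (1, 1, 0, 1)^T — this equals column 13 of H (binary 1101), so error is at position 13.
Correct: flip bit 13 of r = 110101100010000 to get c = 110101100010100.


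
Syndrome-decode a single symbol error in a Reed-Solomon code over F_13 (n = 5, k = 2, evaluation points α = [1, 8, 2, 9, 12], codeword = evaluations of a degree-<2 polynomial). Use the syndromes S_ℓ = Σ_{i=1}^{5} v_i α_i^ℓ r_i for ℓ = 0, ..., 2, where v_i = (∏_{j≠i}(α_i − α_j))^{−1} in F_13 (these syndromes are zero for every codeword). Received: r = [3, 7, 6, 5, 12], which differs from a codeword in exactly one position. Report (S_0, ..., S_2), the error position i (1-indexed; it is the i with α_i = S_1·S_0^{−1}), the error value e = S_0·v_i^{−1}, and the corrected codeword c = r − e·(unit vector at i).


S = (12, 12, 12), error at position 1, error magnitude e = 8, c = [8, 7, 6, 5, 12].

Step 1: column multipliers v_i = (∏_{j≠i}(α_i − α_j))^{−1} mod 13.
  i = 1 (α = 1): (1−8)(1−2)(1−9)(1−12) = (−7)·(−1)·(−8)·(−11) = 616 ≡ 5, so v_1 = 5^{−1} = 8 (mod 13).
  i = 2 (α = 8): (8−1)(8−2)(8−9)(8−12) = 7·6·(−1)·(−4) = 168 ≡ 12, so v_2 = 12^{−1} = 12 (mod 13).
  i = 3 (α = 2): (2−1)(2−8)(2−9)(2−12) = 1·(−6)·(−7)·(−10) = −420 ≡ 9, so v_3 = 9^{−1} = 3 (mod 13).
  i = 4 (α = 9): (9−1)(9−8)(9−2)(9−12) = 8·1·7·(−3) = −168 ≡ 1, so v_4 = 1^{−1} = 1 (mod 13).
  i = 5 (α = 12): (12−1)(12−8)(12−2)(12−9) = 11·4·10·3 = 1320 ≡ 7, so v_5 = 7^{−1} = 2 (mod 13).
  v = [8, 12, 3, 1, 2].
Step 2: syndromes of r = [3, 7, 6, 5, 12] (all sums mod 13).
  S_0 = Σ v_i r_i = 8·3 + 12·7 + 3·6 + 1·5 + 2·12 = 155 ≡ 12.
  S_1 = Σ v_i α_i r_i = 8·1·3 + 12·8·7 + 3·2·6 + 1·9·5 + 2·12·12 = 1065 ≡ 12.
  α_i^2 mod 13 = [1, 12, 4, 3, 1].
  S_2 = Σ v_i α_i^2 r_i = 8·1·3 + 12·12·7 + 3·4·6 + 1·3·5 + 2·1·12 = 1143 ≡ 12.
  S = (12, 12, 12) ≠ 0, so r is not a codeword (an error is present).
Step 3: locate the error. For a single error e at position i, S_ℓ = v_i·e·α_i^ℓ, so α_err = S_1/S_0.
  S_0^{−1} = 12^{−1} = 12 (mod 13), so α_err = 12·12 = 144 ≡ 1 = α_1. Error position i = 1.
  Consistency check: S_2/S_1 = 12·12 = 144 ≡ 1 = α_err ✓ (single-error assumption holds).
Step 4: error magnitude e = S_0/v_1 = S_0·∏_{j≠1}(α_1 − α_j) = 12·5 = 60 ≡ 8 (mod 13).
Step 5: correct position 1: c_1 = r_1 − e = 3 − 8 ≡ 8 (mod 13). Hence c = [8, 7, 6, 5, 12].
  Check: interpolating c through the α_i gives m(x) = 10 + 11·x (degree < 2) with m(α_i) = c_i for every i, so c is indeed a codeword.


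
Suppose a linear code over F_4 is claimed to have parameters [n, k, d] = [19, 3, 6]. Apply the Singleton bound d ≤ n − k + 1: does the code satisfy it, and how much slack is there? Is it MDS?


Singleton RHS = n − k + 1 = 17, slack = 11, bound satisfied, not MDS.

Singleton bound: d ≤ n − k + 1.
Here n = 19, k = 3, so n − k + 1 = 17.
Given d = 6, check d ≤ 17: YES.
Slack = (n − k + 1) − d = 11.
The code is NOT MDS (slack = 11 > 0).
Description: the claimed parameters are [19, 3, 6]_4; such a code would be non-MDS.


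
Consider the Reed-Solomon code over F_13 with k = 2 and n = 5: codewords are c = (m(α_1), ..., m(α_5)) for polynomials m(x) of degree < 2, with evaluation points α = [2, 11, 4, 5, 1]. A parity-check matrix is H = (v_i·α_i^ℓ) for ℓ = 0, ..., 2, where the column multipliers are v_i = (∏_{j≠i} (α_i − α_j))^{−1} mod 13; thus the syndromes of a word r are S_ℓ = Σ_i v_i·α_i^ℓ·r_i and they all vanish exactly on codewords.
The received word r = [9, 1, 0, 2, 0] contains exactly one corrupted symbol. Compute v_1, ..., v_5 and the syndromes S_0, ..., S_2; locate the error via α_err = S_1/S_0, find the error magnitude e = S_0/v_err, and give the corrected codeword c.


S = (2, 2, 2), error at position 5, error magnitude e = 6, c = [9, 1, 0, 2, 7].

Step 1: column multipliers v_i = (∏_{j≠i}(α_i − α_j))^{−1} mod 13.
  i = 1 (α = 2): (2−11)(2−4)(2−5)(2−1) = (−9)·(−2)·(−3)·1 = −54 ≡ 11, so v_1 = 11^{−1} = 6 (mod 13).
  i = 2 (α = 11): (11−2)(11−4)(11−5)(11−1) = 9·7·6·10 = 3780 ≡ 10, so v_2 = 10^{−1} = 4 (mod 13).
  i = 3 (α = 4): (4−2)(4−11)(4−5)(4−1) = 2·(−7)·(−1)·3 = 42 ≡ 3, so v_3 = 3^{−1} = 9 (mod 13).
  i = 4 (α = 5): (5−2)(5−11)(5−4)(5−1) = 3·(−6)·1·4 = −72 ≡ 6, so v_4 = 6^{−1} = 11 (mod 13).
  i = 5 (α = 1): (1−2)(1−11)(1−4)(1−5) = (−1)·(−10)·(−3)·(−4) = 120 ≡ 3, so v_5 = 3^{−1} = 9 (mod 13).
  v = [6, 4, 9, 11, 9].
Step 2: syndromes of r = [9, 1, 0, 2, 0] (all sums mod 13).
  S_0 = Σ v_i r_i = 6·9 + 4·1 + 9·0 + 11·2 + 9·0 = 80 ≡ 2.
  S_1 = Σ v_i α_i r_i = 6·2·9 + 4·11·1 + 9·4·0 + 11·5·2 + 9·1·0 = 262 ≡ 2.
  α_i^2 mod 13 = [4, 4, 3, 12, 1].
  S_2 = Σ v_i α_i^2 r_i = 6·4·9 + 4·4·1 + 9·3·0 + 11·12·2 + 9·1·0 = 496 ≡ 2.
  S = (2, 2, 2) ≠ 0, so r is not a codeword (an error is present).
Step 3: locate the error. For a single error e at position i, S_ℓ = v_i·e·α_i^ℓ, so α_err = S_1/S_0.
  S_0^{−1} = 2^{−1} = 7 (mod 13), so α_err = 2·7 = 14 ≡ 1 = α_5. Error position i = 5.
  Consistency check: S_2/S_1 = 2·7 = 14 ≡ 1 = α_err ✓ (single-error assumption holds).
Step 4: error magnitude e = S_0/v_5 = S_0·∏_{j≠5}(α_5 − α_j) = 2·3 = 6 ≡ 6 (mod 13).
Step 5: correct position 5: c_5 = r_5 − e = 0 − 6 ≡ 7 (mod 13). Hence c = [9, 1, 0, 2, 7].
  Check: interpolating c through the α_i gives m(x) = 5 + 2·x (degree < 2) with m(α_i) = c_i for every i, so c is indeed a codeword.


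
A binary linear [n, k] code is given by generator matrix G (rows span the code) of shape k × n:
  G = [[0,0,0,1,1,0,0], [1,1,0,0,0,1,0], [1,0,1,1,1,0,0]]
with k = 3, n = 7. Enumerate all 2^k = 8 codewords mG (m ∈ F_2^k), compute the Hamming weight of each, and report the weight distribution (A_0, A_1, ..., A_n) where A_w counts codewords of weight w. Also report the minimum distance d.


Weight distribution: A_0 = 1, A_2 = 2, A_3 = 2, A_4 = 1, A_5 = 2. Minimum distance d = 2.

Enumerate all 2^3 = 8 messages m ∈ F_2^3.
For each, compute codeword c = mG in F_2^7, then tally its weight.
  m = 000 → c = 0000000, weight = 0.
  m = 100 → c = 0001100, weight = 2.
  m = 010 → c = 1100010, weight = 3.
  m = 110 → c = 1101110, weight = 5.
  m = 001 → c = 1011100, weight = 4.
  m = 101 → c = 1010000, weight = 2.
  m = 011 → c = 0111110, weight = 5.
  m = 111 → c = 0110010, weight = 3.
Tally weights:
  weight 0: 1 codewords.
  weight 2: 2 codewords.
  weight 3: 2 codewords.
  weight 4: 1 codewords.
  weight 5: 2 codewords.
Minimum distance d = smallest w > 0 with A_w > 0 = 2.
Sanity: Σ A_w = 8 = 2^3 = 8 ✓.


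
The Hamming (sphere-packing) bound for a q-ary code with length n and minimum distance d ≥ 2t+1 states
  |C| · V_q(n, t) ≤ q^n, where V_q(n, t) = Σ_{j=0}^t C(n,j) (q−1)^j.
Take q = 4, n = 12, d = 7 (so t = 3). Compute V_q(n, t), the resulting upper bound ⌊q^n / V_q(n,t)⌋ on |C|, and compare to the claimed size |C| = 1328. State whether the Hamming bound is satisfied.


V_q(n, t) = 6571, q^n = 16777216, Hamming bound = 2553, |C| = 1328 ≤ bound (satisfied).

Step 1: Compute V_q(n, t) = Σ_{j=0}^3 C(n, j) (q−1)^j.
  j = 0: C(12,0)·(3)^0 = 1·1 = 1.
  j = 1: C(12,1)·(3)^1 = 12·3 = 36.
  j = 2: C(12,2)·(3)^2 = 66·9 = 594.
  j = 3: C(12,3)·(3)^3 = 220·27 = 5940.
  V_q(n, t) = 1 + 36 + 594 + 5940 = 6571.
Step 2: q^n = 4^12 = 16777216.
Step 3: Hamming bound ⌊q^n / V_q(n,t)⌋ = ⌊16777216/6571⌋ = 2553.
Step 4: Compare |C| = 1328 to 2553: satisfied.
The claimed |C| lies below the Hamming bound.


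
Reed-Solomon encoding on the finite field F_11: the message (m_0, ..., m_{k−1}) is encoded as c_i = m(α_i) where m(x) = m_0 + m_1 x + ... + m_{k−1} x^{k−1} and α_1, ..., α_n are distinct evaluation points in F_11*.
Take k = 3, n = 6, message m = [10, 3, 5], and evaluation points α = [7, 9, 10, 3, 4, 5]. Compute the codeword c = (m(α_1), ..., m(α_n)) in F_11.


c = [1, 2, 1, 9, 3, 7]

Message polynomial: m(x) = 10 + 3·x + 5·x^2 (mod 11).
For each evaluation point α_i, compute m(α_i) mod 11:
  α_1 = 7: Horner steps 5 → 5 → 1, so m(7) = 1.
  α_2 = 9: Horner steps 5 → 4 → 2, so m(9) = 2.
  α_3 = 10: Horner steps 5 → 9 → 1, so m(10) = 1.
  α_4 = 3: Horner steps 5 → 7 → 9, so m(3) = 9.
  α_5 = 4: Horner steps 5 → 1 → 3, so m(4) = 3.
  α_6 = 5: Horner steps 5 → 6 → 7, so m(5) = 7.
Codeword c = [1, 2, 1, 9, 3, 7] ∈ F_11^6.


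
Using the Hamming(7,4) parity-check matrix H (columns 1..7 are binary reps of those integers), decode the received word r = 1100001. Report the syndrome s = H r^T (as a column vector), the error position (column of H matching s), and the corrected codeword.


s = (1, 0, 0)^T, error position = 4, corrected codeword c = 1101001

Compute s = H r^T mod 2 one row at a time:
  s_1 = 0 + 0 + 0 + 1 = 1 ≡ 1 (mod 2).
  s_2 = 1 + 0 + 0 + 1 = 2 ≡ 0 (mod 2).
  s_3 = 1 + 0 + 0 + 1 = 2 ≡ 0 (mod 2).
s = (1, 0, 0)^T — this equals column 4 of H (binary 100), so error is at position 4.
Correct: flip bit 4 of r = 1100001 to get c = 1101001.


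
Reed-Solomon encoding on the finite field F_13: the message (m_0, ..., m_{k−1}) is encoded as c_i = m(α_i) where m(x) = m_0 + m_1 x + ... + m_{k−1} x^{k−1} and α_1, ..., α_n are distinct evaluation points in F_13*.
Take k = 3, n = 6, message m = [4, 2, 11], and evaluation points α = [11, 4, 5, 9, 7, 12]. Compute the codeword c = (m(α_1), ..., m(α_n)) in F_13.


c = [5, 6, 3, 3, 11, 0]

Message polynomial: m(x) = 4 + 2·x + 11·x^2 (mod 13).
For each evaluation point α_i, compute m(α_i) mod 13:
  α_1 = 11: Horner steps 11 → 6 → 5, so m(11) = 5.
  α_2 = 4: Horner steps 11 → 7 → 6, so m(4) = 6.
  α_3 = 5: Horner steps 11 → 5 → 3, so m(5) = 3.
  α_4 = 9: Horner steps 11 → 10 → 3, so m(9) = 3.
  α_5 = 7: Horner steps 11 → 1 → 11, so m(7) = 11.
  α_6 = 12: Horner steps 11 → 4 → 0, so m(12) = 0.
Codeword c = [5, 6, 3, 3, 11, 0] ∈ F_13^6.


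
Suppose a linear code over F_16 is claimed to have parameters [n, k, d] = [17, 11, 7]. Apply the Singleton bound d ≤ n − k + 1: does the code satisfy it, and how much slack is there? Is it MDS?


Singleton RHS = n − k + 1 = 7, slack = 0, bound satisfied, MDS.

Singleton bound: d ≤ n − k + 1.
Here n = 17, k = 11, so n − k + 1 = 7.
Given d = 7, check d ≤ 7: YES.
Slack = (n − k + 1) − d = 0.
The code is MDS (slack = 0).
Description: the claimed parameters are [17, 11, 7]_16; such a code would be MDS (meets Singleton bound).


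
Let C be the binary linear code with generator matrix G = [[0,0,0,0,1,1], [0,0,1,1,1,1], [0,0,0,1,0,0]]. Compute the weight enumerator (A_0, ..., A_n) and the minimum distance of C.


Weight distribution: A_0 = 1, A_1 = 2, A_2 = 2, A_3 = 2, A_4 = 1. Minimum distance d = 1.

Enumerate all 2^3 = 8 messages m ∈ F_2^3.
For each, compute codeword c = mG in F_2^6, then tally its weight.
  m = 000 → c = 000000, weight = 0.
  m = 100 → c = 000011, weight = 2.
  m = 010 → c = 001111, weight = 4.
  m = 110 → c = 001100, weight = 2.
  m = 001 → c = 000100, weight = 1.
  m = 101 → c = 000111, weight = 3.
  m = 011 → c = 001011, weight = 3.
  m = 111 → c = 001000, weight = 1.
Tally weights:
  weight 0: 1 codewords.
  weight 1: 2 codewords.
  weight 2: 2 codewords.
  weight 3: 2 codewords.
  weight 4: 1 codewords.
Minimum distance d = smallest w > 0 with A_w > 0 = 1.
Sanity: Σ A_w = 8 = 2^3 = 8 ✓.


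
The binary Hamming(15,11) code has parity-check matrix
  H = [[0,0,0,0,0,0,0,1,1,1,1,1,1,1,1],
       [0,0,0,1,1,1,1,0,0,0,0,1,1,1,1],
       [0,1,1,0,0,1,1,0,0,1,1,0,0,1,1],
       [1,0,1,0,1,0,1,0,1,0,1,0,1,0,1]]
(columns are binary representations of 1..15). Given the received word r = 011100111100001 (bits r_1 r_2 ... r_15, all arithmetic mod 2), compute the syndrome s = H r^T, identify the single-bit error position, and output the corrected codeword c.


s = (0, 1, 1, 0)^T, error position = 6, corrected codeword c = 011101111100001

Compute s = H r^T mod 2 one row at a time:
  s_1 = 1 + 1 + 1 + 0 + 0 + 0 + 0 + 1 = 4 ≡ 0 (mod 2).
  s_2 = 1 + 0 + 0 + 1 + 0 + 0 + 0 + 1 = 3 ≡ 1 (mod 2).
  s_3 = 1 + 1 + 0 + 1 + 1 + 0 + 0 + 1 = 5 ≡ 1 (mod 2).
  s_4 = 0 + 1 + 0 + 1 + 1 + 0 + 0 + 1 = 4 ≡ 0 (mod 2).
s = (0, 1, 1, 0)^T — this equals column 6 of H (binary 0110), so error is at position 6.
Correct: flip bit 6 of r = 011100111100001 to get c = 011101111100001.


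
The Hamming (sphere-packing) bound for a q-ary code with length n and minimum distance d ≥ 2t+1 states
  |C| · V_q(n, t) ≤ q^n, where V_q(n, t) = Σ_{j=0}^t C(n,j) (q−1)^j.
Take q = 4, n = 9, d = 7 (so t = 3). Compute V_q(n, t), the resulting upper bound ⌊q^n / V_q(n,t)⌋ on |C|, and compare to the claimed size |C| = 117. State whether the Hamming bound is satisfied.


V_q(n, t) = 2620, q^n = 262144, Hamming bound = 100, |C| = 117 > bound (violated).

Step 1: Compute V_q(n, t) = Σ_{j=0}^3 C(n, j) (q−1)^j.
  j = 0: C(9,0)·(3)^0 = 1·1 = 1.
  j = 1: C(9,1)·(3)^1 = 9·3 = 27.
  j = 2: C(9,2)·(3)^2 = 36·9 = 324.
  j = 3: C(9,3)·(3)^3 = 84·27 = 2268.
  V_q(n, t) = 1 + 27 + 324 + 2268 = 2620.
Step 2: q^n = 4^9 = 262144.
Step 3: Hamming bound ⌊q^n / V_q(n,t)⌋ = ⌊262144/2620⌋ = 100.
Step 4: Compare |C| = 117 to 100: violated.
The claimed |C| lies above the Hamming bound, so no 4-ary code of length 9 with d ≥ 7 can have 117 codewords.
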